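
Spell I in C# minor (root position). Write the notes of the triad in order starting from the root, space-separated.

C# E# G#

The root, C#, is scale degree 1 — the same note in C# minor and C# major; only the chord quality changes. Stacking thirds in C# major on C# gives C#–E#–G#.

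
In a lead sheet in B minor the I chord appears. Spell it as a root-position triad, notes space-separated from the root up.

I is built on scale degree 1, which is B in both B minor and its parallel. Stacking thirds in B major on B gives B–D#–F#.

B D# F#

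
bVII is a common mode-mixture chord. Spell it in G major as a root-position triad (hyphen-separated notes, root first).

bVII is built on the lowered scale degree 7. In G major degree 7 is F#; lowered it becomes F. Stacking thirds in G minor on F gives F–A–C.

F-A-C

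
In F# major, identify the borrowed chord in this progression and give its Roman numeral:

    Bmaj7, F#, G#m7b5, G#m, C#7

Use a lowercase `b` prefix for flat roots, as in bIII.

In F# major the diatonic chords are F#, G#m, A#m, B, C#, D#m, E#dim. Bmaj7, F#, G#m and C#7 are all diatonic. G#m7b5 (G#–B–D–F#) is not: scale degree 2 in F# major carries G#m (ii). In F# minor the chord on that degree is G#m7b5, so here it functions as iiø7, borrowed from the parallel minor.

iiø7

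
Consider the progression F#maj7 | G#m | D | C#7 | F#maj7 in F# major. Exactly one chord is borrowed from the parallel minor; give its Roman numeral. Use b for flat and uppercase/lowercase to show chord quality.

In F# major the diatonic chords are F#, G#m, A#m, B, C#, D#m, E#dim. F#maj7, G#m and C#7 all belong to that set. But D (D–F#–A) is foreign: the diatonic vi on degree 6 is D#m, whereas D comes from F# minor. It is labeled bVI.

bVI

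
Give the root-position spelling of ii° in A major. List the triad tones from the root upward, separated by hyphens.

B-D-F

ii° is built on scale degree 2, which is B in both A major and its parallel. Building the diminished chord from the parallel minor on B: B–D–F.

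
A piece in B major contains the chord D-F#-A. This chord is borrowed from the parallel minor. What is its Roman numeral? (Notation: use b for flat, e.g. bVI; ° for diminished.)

The root D is the lowered 3rd scale degree — diatonically B major has D# there. Diatonically B major has D#m (iii) on that degree; D–F#–A is instead the major chord native to B minor, so it takes the label bIII.

bIII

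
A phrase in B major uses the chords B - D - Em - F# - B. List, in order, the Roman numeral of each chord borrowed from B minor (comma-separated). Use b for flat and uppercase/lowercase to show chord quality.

B major has the diatonic set B, C#m, D#m, E, F#, G#m, A#dim. B and F# both belong to that set. D (D–F#–A) doesn't fit — on degree 3 B major would have D#m (iii). D is the degree-3 chord of B minor, so it is the borrowed bIII. But Em (E–G–B) is foreign: the diatonic IV on degree 4 is E, whereas Em comes from B minor. It is labeled iv.

bIII, iv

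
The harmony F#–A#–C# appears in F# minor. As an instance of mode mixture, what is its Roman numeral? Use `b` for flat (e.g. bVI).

F# is scale degree 1 in F# minor. F#–A#–C# is a major chord — the form found in F# major, not the diatonic i (F#m). Borrowed into F# minor it is written I.

I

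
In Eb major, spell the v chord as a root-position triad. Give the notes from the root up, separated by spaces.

Bb Db F

v is built on scale degree 5, which is Bb in both Eb major and its parallel. Building the minor chord from the parallel minor on Bb: Bb–Db–F.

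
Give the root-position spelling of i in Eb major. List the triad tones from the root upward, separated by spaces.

i is built on scale degree 1, which is Eb in both Eb major and its parallel. Stacking thirds in Eb minor on Eb gives Eb–Gb–Bb.

Eb Gb Bb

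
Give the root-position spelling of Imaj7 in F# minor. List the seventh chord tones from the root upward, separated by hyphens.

Imaj7 is built on scale degree 1, which is F# in both F# minor and its parallel. Building the major-seventh chord from the parallel major on F#: F#–A#–C#–E#.

F#-A#-C#-E#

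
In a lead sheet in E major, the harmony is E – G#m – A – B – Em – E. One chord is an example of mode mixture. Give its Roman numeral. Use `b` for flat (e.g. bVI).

i

The diatonic triads in E major are E, F#m, G#m, A, B, C#m, D#dim. E, G#m, A and B are all diatonic. Em (E–G–B) is not: scale degree 1 in E major carries E (I). In E minor the chord on that degree is Em, so here it functions as i, borrowed from the parallel minor.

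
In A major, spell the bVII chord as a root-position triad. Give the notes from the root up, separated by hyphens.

Scale degree 7 in A major is G#. bVII uses the lowered form, G, taken from A minor. In A minor the chord on G is G–B–D.

G-B-D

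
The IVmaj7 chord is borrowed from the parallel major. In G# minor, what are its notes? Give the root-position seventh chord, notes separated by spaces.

IVmaj7 is built on scale degree 4, which is C# in both G# minor and its parallel. Building the major-seventh chord from the parallel major on C#: C#–E#–G#–B#.

C# E# G# B#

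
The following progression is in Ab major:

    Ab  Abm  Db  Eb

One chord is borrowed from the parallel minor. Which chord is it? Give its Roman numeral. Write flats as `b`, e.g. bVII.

i

In Ab major the diatonic chords are Ab, Bbm, Cm, Db, Eb, Fm, Gdim. Of the given chords, Ab, Db and Eb are diatonic. But Abm (Ab–Cb–Eb) is foreign: the diatonic I on degree 1 is Ab, whereas Abm comes from Ab minor. It is labeled i.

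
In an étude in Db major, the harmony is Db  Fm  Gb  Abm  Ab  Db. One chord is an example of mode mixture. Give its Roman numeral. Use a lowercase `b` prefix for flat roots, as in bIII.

v

The diatonic triads in Db major are Db, Ebm, Fm, Gb, Ab, Bbm, Cdim. Db, Fm, Gb and Ab are all diatonic. But Abm (Ab–Cb–Eb) is foreign: the diatonic V on degree 5 is Ab, whereas Abm comes from Db minor. It is labeled v.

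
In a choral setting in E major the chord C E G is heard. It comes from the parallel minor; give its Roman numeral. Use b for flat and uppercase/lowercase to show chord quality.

bVI

In E major scale degree 6 is C#; C is its lowered form, from E minor. The diatonic chord on degree 6 would be C#m (vi), but C–E–G is the major chord from E minor. As a borrowed chord it is labeled bVI.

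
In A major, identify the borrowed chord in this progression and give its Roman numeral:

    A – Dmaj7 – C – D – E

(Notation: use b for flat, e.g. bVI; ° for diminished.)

The diatonic triads in A major are A, Bm, C#m, D, E, F#m, G#dim. A, Dmaj7, D and E are all diatonic. C (C–E–G) doesn't fit — on degree 3 A major would have C#m (iii). C is the degree-3 chord of A minor, so it is the borrowed bIII.

bIII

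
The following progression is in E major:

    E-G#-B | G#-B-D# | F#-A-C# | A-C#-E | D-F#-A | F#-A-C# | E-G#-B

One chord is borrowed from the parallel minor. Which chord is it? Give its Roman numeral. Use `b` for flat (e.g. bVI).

E major has the diatonic set E, F#m, G#m, A, B, C#m, D#dim. E–G#–B = E, G#–B–D# = G#m, F#–A–C# = F#m and A–C#–E = A are all diatonic. D–F#–A is not: scale degree 7 in E major carries D#dim (vii°). In E minor the chord on that degree is D, so here it functions as bVII, borrowed from the parallel minor.

bVII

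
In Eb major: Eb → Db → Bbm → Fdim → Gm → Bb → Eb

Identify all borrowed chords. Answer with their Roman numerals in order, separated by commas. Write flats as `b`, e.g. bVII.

In Eb major the diatonic chords are Eb, Fm, Gm, Ab, Bb, Cm, Ddim. Of the given chords, Eb, Gm and Bb are diatonic. Db (Db–F–Ab) is not: scale degree 7 in Eb major carries Ddim (vii°). In Eb minor the chord on that degree is Db, so here it functions as bVII, borrowed from the parallel minor. Bbm (Bb–Db–F) is not: scale degree 5 in Eb major carries Bb (V). In Eb minor the chord on that degree is Bbm, so here it functions as v, borrowed from the parallel minor. Fdim (F–Ab–Cb) is not: scale degree 2 in Eb major carries Fm (ii). In Eb minor the chord on that degree is Fdim, so here it functions as ii°, borrowed from the parallel minor.

bVII, v, ii°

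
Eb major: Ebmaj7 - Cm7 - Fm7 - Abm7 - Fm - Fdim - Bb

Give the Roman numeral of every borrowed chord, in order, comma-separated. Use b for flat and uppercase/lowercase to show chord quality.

In Eb major the diatonic chords are Eb, Fm, Gm, Ab, Bb, Cm, Ddim. Ebmaj7, Cm7, Fm7, Fm and Bb are all diatonic. But Abm7 (Ab–Cb–Eb–Gb) is foreign: the diatonic IV on degree 4 is Ab, whereas Abm7 comes from Eb minor. It is labeled iv7. Fdim (F–Ab–Cb) doesn't fit — on degree 2 Eb major would have Fm (ii). Fdim is the degree-2 chord of Eb minor, so it is the borrowed ii°.

iv7, ii°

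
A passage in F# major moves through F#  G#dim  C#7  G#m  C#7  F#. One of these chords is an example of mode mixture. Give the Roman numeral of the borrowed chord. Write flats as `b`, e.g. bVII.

ii°

The diatonic triads in F# major are F#, G#m, A#m, B, C#, D#m, E#dim. Of the given chords, F#, C#7 and G#m are diatonic. G#dim (G#–B–D) doesn't fit — on degree 2 F# major would have G#m (ii). G#dim is the degree-2 chord of F# minor, so it is the borrowed ii°.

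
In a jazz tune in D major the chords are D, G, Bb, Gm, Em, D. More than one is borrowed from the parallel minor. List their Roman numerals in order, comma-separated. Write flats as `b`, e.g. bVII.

The diatonic triads in D major are D, Em, F#m, G, A, Bm, C#dim. Of the given chords, D, G and Em are diatonic. Bb (Bb–D–F) is not: scale degree 6 in D major carries Bm (vi). In D minor the chord on that degree is Bb, so here it functions as bVI, borrowed from the parallel minor. Gm (G–Bb–D) doesn't fit — on degree 4 D major would have G (IV). Gm is the degree-4 chord of D minor, so it is the borrowed iv.

bVI, iv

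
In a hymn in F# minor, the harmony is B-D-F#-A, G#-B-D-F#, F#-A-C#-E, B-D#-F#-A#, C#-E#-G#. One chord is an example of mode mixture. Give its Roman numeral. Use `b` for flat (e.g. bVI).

IVmaj7

F# minor has the diatonic set F#m, G#dim, A, Bm, C#, D, E (with V from harmonic minor). B–D–F#–A = Bm7, G#–B–D–F# = G#m7b5, F#–A–C#–E = F#m7 and C#–E#–G# = C# all belong to that set. B–D#–F#–A# doesn't fit — on degree 4 F# minor would have Bm (iv). Bmaj7 is the degree-4 chord of F# major, so it is the borrowed IVmaj7.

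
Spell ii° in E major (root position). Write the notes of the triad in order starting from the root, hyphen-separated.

F#-A-C

ii° is built on scale degree 2, which is F# in both E major and its parallel. Stacking thirds in E minor on F# gives F#–A–C.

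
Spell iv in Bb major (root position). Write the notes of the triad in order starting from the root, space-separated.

iv is built on scale degree 4, which is Eb in both Bb major and its parallel. Building the minor chord from the parallel minor on Eb: Eb–Gb–Bb.

Eb Gb Bb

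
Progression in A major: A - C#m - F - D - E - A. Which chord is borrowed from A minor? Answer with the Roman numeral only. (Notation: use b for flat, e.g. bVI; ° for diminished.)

bVI

In A major the diatonic chords are A, Bm, C#m, D, E, F#m, G#dim. Of the given chords, A, C#m, D and E are diatonic. F (F–A–C) is not: scale degree 6 in A major carries F#m (vi). In A minor the chord on that degree is F, so here it functions as bVI, borrowed from the parallel minor.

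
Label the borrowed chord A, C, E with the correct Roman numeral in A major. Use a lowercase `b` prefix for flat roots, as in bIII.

i

A is scale degree 1 in A major. Diatonically A major has A (I) on that degree; A–C–E is instead the minor chord native to A minor, so it takes the label i.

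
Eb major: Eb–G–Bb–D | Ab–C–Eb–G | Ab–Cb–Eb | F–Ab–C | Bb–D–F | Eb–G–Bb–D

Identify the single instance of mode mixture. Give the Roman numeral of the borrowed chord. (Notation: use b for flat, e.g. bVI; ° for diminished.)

The diatonic triads in Eb major are Eb, Fm, Gm, Ab, Bb, Cm, Ddim. Of the given chords, Eb–G–Bb–D = Ebmaj7, Ab–C–Eb–G = Abmaj7, F–Ab–C = Fm and Bb–D–F = Bb are diatonic. Ab–Cb–Eb is not: scale degree 4 in Eb major carries Ab (IV). In Eb minor the chord on that degree is Abm, so here it functions as iv, borrowed from the parallel minor.

iv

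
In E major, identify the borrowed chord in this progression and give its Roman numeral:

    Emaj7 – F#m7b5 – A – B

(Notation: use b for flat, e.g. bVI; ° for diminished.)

In E major the diatonic chords are E, F#m, G#m, A, B, C#m, D#dim. Emaj7, A and B are all diatonic. But F#m7b5 (F#–A–C–E) is foreign: the diatonic ii on degree 2 is F#m, whereas F#m7b5 comes from E minor. It is labeled iiø7.

iiø7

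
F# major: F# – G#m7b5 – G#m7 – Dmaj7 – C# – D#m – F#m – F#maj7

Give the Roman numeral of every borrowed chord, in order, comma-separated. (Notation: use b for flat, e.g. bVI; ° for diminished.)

iiø7, bVImaj7, i

The diatonic triads in F# major are F#, G#m, A#m, B, C#, D#m, E#dim. F#, G#m7, C#, D#m and F#maj7 are all diatonic. G#m7b5 (G#–B–D–F#) doesn't fit — on degree 2 F# major would have G#m (ii). G#m7b5 is the degree-2 chord of F# minor, so it is the borrowed iiø7. Dmaj7 (D–F#–A–C#) is not: scale degree 6 in F# major carries D#m (vi). In F# minor the chord on that degree is Dmaj7, so here it functions as bVImaj7, borrowed from the parallel minor. F#m (F#–A–C#) doesn't fit — on degree 1 F# major would have F# (I). F#m is the degree-1 chord of F# minor, so it is the borrowed i.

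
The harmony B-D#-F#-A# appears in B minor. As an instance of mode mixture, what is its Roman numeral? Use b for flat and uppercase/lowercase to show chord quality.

Imaj7

The root B is the diatonic 1st degree of B minor; the borrowing shows in the chord quality. Diatonically B minor has Bm (i) on that degree; B–D#–F#–A# is instead the major-seventh chord native to B major, so it takes the label Imaj7.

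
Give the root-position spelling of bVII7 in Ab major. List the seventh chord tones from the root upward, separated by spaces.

Gb Bb Db Fb

bVII7 is built on the lowered scale degree 7. In Ab major degree 7 is G; lowered it becomes Gb. Building the dominant-seventh chord from the parallel minor on Gb: Gb–Bb–Db–Fb.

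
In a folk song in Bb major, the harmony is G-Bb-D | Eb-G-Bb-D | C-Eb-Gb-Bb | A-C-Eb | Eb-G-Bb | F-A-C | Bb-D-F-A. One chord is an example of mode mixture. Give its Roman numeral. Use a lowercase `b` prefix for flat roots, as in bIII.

The diatonic triads in Bb major are Bb, Cm, Dm, Eb, F, Gm, Adim. G–Bb–D = Gm, Eb–G–Bb–D = Ebmaj7, A–C–Eb = Adim, Eb–G–Bb = Eb, F–A–C = F and Bb–D–F–A = Bbmaj7 all belong to that set. But C–Eb–Gb–Bb is foreign: the diatonic ii on degree 2 is Cm, whereas Cm7b5 comes from Bb minor. It is labeled iiø7.

iiø7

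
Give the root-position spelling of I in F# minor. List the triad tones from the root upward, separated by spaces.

I is built on scale degree 1, which is F# in both F# minor and its parallel. Stacking thirds in F# major on F# gives F#–A#–C#.

F# A# C#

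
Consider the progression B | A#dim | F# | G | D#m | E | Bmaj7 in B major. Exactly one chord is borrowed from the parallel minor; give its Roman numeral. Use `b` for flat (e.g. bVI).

bVI

In B major the diatonic chords are B, C#m, D#m, E, F#, G#m, A#dim. Of the given chords, B, A#dim, F#, D#m, E and Bmaj7 are diatonic. G (G–B–D) doesn't fit — on degree 6 B major would have G#m (vi). G is the degree-6 chord of B minor, so it is the borrowed bVI.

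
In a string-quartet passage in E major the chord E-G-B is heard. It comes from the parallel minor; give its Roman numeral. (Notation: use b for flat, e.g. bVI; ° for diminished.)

The root E is the diatonic 1st degree of E major; the borrowing shows in the chord quality. Diatonically E major has E (I) on that degree; E–G–B is instead the minor chord native to E minor, so it takes the label i.

i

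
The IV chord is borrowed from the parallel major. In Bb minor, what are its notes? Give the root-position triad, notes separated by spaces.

The root, Eb, is scale degree 4 — the same note in Bb minor and Bb major; only the chord quality changes. Stacking thirds in Bb major on Eb gives Eb–G–Bb.

Eb G Bb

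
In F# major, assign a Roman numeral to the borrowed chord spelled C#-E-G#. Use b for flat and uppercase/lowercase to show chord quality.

v

The root C# is the diatonic 5th degree of F# major; the borrowing shows in the chord quality. The diatonic chord on degree 5 would be C# (V), but C#–E–G# is the minor chord from F# minor. As a borrowed chord it is labeled v.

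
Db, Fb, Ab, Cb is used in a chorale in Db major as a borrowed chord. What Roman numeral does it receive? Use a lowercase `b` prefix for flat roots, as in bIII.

i7

Db is scale degree 1 in Db major. Db–Fb–Ab–Cb is a minor-seventh chord — the form found in Db minor, not the diatonic I (Db). Borrowed into Db major it is written i7.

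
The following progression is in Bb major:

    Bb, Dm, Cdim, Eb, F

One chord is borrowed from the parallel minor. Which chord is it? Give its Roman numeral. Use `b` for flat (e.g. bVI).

In Bb major the diatonic chords are Bb, Cm, Dm, Eb, F, Gm, Adim. Bb, Dm, Eb and F all belong to that set. Cdim (C–Eb–Gb) doesn't fit — on degree 2 Bb major would have Cm (ii). Cdim is the degree-2 chord of Bb minor, so it is the borrowed ii°.

ii°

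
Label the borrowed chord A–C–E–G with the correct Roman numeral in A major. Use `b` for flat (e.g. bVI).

A is scale degree 1 in A major. Diatonically A major has A (I) on that degree; A–C–E–G is instead the minor-seventh chord native to A minor, so it takes the label i7.

i7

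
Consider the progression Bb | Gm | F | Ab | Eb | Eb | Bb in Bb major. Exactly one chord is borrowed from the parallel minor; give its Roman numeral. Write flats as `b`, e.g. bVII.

In Bb major the diatonic chords are Bb, Cm, Dm, Eb, F, Gm, Adim. Bb, Gm, F and Eb all belong to that set. Ab (Ab–C–Eb) is not: scale degree 7 in Bb major carries Adim (vii°). In Bb minor the chord on that degree is Ab, so here it functions as bVII, borrowed from the parallel minor.

bVII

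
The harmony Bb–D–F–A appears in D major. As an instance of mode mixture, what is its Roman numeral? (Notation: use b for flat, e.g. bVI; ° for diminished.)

bVImaj7

In D major scale degree 6 is B; Bb is its lowered form, from D minor. The diatonic chord on degree 6 would be Bm (vi), but Bb–D–F–A is the major-seventh chord from D minor. As a borrowed chord it is labeled bVImaj7.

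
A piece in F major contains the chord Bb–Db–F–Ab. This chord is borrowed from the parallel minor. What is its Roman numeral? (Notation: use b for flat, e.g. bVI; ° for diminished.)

Bb is scale degree 4 in F major. Diatonically F major has Bb (IV) on that degree; Bb–Db–F–Ab is instead the minor-seventh chord native to F minor, so it takes the label iv7.

iv7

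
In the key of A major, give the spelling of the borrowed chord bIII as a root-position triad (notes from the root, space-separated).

C E G

Scale degree 3 in A major is C#. bIII uses the lowered form, C, taken from A minor. Stacking thirds in A minor on C gives C–E–G.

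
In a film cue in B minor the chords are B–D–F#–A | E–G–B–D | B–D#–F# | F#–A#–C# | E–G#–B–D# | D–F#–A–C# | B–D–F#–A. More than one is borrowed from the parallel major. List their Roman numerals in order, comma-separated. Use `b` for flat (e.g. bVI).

I, IVmaj7

In B minor (with V from harmonic minor) the diatonic chords are Bm, C#dim, D, Em, F#, G, A. B–D–F#–A = Bm7, E–G–B–D = Em7, F#–A#–C# = F# and D–F#–A–C# = Dmaj7 are all diatonic. B–D#–F# doesn't fit — on degree 1 B minor would have Bm (i). B is the degree-1 chord of B major, so it is the borrowed I. E–G#–B–D# doesn't fit — on degree 4 B minor would have Em (iv). Emaj7 is the degree-4 chord of B major, so it is the borrowed IVmaj7.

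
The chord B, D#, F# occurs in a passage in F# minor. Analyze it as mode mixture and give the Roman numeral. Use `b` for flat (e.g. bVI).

B is scale degree 4 in F# minor. Diatonically F# minor has Bm (iv) on that degree; B–D#–F# is instead the major chord native to F# major, so it takes the label IV.

IV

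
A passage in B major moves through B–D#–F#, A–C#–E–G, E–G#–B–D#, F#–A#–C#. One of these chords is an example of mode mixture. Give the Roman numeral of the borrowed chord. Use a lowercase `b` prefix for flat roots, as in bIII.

bVII7

In B major the diatonic chords are B, C#m, D#m, E, F#, G#m, A#dim. Of the given chords, B–D#–F# = B, E–G#–B–D# = Emaj7 and F#–A#–C# = F# are diatonic. A–C#–E–G is not: scale degree 7 in B major carries A#dim (vii°). In B minor the chord on that degree is A7, so here it functions as bVII7, borrowed from the parallel minor.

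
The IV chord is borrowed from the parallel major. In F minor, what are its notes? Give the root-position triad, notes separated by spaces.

IV is built on scale degree 4, which is Bb in both F minor and its parallel. In F major the chord on Bb is Bb–D–F.

Bb D F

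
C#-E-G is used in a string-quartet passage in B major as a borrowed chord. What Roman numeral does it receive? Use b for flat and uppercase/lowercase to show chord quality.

C# is scale degree 2 in B major. C#–E–G is a diminished chord — the form found in B minor, not the diatonic ii (C#m). Borrowed into B major it is written ii°.

ii°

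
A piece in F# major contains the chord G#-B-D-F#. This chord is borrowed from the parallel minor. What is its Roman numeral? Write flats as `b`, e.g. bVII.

G# is scale degree 2 in F# major. The diatonic chord on degree 2 would be G#m (ii), but G#–B–D–F# is the half-diminished-seventh chord from F# minor. As a borrowed chord it is labeled iiø7.

iiø7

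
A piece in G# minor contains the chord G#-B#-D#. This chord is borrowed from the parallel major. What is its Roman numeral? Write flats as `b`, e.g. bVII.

I

The root G# is the diatonic 1st degree of G# minor; the borrowing shows in the chord quality. Diatonically G# minor has G#m (i) on that degree; G#–B#–D# is instead the major chord native to G# major, so it takes the label I.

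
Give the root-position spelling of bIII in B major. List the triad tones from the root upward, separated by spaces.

D F# A

Scale degree 3 in B major is D#. bIII uses the lowered form, D, taken from B minor. Building the major chord from the parallel minor on D: D–F#–A.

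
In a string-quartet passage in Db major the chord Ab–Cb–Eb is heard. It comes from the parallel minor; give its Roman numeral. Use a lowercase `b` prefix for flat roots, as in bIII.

Ab is scale degree 5 in Db major. Diatonically Db major has Ab (V) on that degree; Ab–Cb–Eb is instead the minor chord native to Db minor, so it takes the label v.

v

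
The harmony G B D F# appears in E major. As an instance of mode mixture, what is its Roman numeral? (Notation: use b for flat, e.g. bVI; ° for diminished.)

bIIImaj7

G is the lowered form of scale degree 3 in E major (the diatonic degree 3 is G#). Diatonically E major has G#m (iii) on that degree; G–B–D–F# is instead the major-seventh chord native to E minor, so it takes the label bIIImaj7.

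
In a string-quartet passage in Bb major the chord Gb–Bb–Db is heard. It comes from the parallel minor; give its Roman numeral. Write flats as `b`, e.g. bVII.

bVI

In Bb major scale degree 6 is G; Gb is its lowered form, from Bb minor. Diatonically Bb major has Gm (vi) on that degree; Gb–Bb–Db is instead the major chord native to Bb minor, so it takes the label bVI.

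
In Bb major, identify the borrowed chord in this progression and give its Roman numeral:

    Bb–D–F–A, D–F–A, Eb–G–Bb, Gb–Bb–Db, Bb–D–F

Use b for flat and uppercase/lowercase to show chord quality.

bVI

In Bb major the diatonic chords are Bb, Cm, Dm, Eb, F, Gm, Adim. Bb–D–F–A = Bbmaj7, D–F–A = Dm, Eb–G–Bb = Eb and Bb–D–F = Bb all belong to that set. But Gb–Bb–Db is foreign: the diatonic vi on degree 6 is Gm, whereas Gb comes from Bb minor. It is labeled bVI.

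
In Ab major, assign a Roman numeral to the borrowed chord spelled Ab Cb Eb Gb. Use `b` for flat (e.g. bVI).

Ab is scale degree 1 in Ab major. The diatonic chord on degree 1 would be Ab (I), but Ab–Cb–Eb–Gb is the minor-seventh chord from Ab minor. As a borrowed chord it is labeled i7.

i7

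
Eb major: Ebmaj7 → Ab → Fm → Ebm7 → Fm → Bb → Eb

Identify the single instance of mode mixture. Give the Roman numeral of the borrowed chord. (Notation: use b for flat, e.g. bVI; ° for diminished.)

i7

In Eb major the diatonic chords are Eb, Fm, Gm, Ab, Bb, Cm, Ddim. Ebmaj7, Ab, Fm, Bb and Eb all belong to that set. Ebm7 (Eb–Gb–Bb–Db) doesn't fit — on degree 1 Eb major would have Eb (I). Ebm7 is the degree-1 chord of Eb minor, so it is the borrowed i7.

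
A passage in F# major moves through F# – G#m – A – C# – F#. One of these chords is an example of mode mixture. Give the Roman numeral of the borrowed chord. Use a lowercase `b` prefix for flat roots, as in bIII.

F# major has the diatonic set F#, G#m, A#m, B, C#, D#m, E#dim. F#, G#m and C# are all diatonic. A (A–C#–E) is not: scale degree 3 in F# major carries A#m (iii). In F# minor the chord on that degree is A, so here it functions as bIII, borrowed from the parallel minor.

bIII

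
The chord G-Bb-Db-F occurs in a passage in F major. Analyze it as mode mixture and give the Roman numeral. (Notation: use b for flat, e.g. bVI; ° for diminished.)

iiø7

G is scale degree 2 in F major. The diatonic chord on degree 2 would be Gm (ii), but G–Bb–Db–F is the half-diminished-seventh chord from F minor. As a borrowed chord it is labeled iiø7.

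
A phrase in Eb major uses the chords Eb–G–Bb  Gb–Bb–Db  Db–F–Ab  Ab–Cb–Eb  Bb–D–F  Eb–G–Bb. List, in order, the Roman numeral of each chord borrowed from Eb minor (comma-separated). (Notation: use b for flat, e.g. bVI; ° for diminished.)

In Eb major the diatonic chords are Eb, Fm, Gm, Ab, Bb, Cm, Ddim. Eb–G–Bb = Eb and Bb–D–F = Bb both belong to that set. Gb–Bb–Db is not: scale degree 3 in Eb major carries Gm (iii). In Eb minor the chord on that degree is Gb, so here it functions as bIII, borrowed from the parallel minor. But Db–F–Ab is foreign: the diatonic vii° on degree 7 is Ddim, whereas Db comes from Eb minor. It is labeled bVII. Ab–Cb–Eb doesn't fit — on degree 4 Eb major would have Ab (IV). Abm is the degree-4 chord of Eb minor, so it is the borrowed iv.

bIII, bVII, iv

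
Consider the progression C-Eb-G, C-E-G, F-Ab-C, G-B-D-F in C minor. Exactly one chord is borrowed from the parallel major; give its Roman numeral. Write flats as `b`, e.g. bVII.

I

The diatonic triads in C minor (with V from harmonic minor) are Cm, Ddim, Eb, Fm, G, Ab, Bb. Of the given chords, C–Eb–G = Cm, F–Ab–C = Fm and G–B–D–F = G7 are diatonic. C–E–G is not: scale degree 1 in C minor carries Cm (i). In C major the chord on that degree is C, so here it functions as I, borrowed from the parallel major.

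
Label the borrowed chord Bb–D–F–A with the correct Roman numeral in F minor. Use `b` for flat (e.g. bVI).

IVmaj7

Bb is scale degree 4 in F minor. The diatonic chord on degree 4 would be Bbm (iv), but Bb–D–F–A is the major-seventh chord from F major. As a borrowed chord it is labeled IVmaj7.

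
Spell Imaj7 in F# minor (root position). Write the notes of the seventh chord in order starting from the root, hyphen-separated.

F#-A#-C#-E#

The root, F#, is scale degree 1 — the same note in F# minor and F# major; only the chord quality changes. Stacking thirds in F# major on F# gives F#–A#–C#–E#.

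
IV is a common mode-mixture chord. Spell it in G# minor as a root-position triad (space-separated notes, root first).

IV is built on scale degree 4, which is C# in both G# minor and its parallel. Building the major chord from the parallel major on C#: C#–E#–G#.

C# E# G#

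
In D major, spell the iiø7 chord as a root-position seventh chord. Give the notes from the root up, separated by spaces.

iiø7 is built on scale degree 2, which is E in both D major and its parallel. In D minor the chord on E is E–G–Bb–D.

E G Bb D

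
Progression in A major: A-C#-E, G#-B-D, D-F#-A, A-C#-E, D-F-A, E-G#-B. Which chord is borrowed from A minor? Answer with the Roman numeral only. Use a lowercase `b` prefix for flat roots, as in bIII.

iv

The diatonic triads in A major are A, Bm, C#m, D, E, F#m, G#dim. Of the given chords, A–C#–E = A, G#–B–D = G#dim, D–F#–A = D and E–G#–B = E are diatonic. D–F–A doesn't fit — on degree 4 A major would have D (IV). Dm is the degree-4 chord of A minor, so it is the borrowed iv.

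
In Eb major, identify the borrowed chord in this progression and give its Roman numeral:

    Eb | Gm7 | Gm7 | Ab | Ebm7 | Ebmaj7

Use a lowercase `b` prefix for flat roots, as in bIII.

i7

Eb major has the diatonic set Eb, Fm, Gm, Ab, Bb, Cm, Ddim. Eb, Gm7, Ab and Ebmaj7 are all diatonic. Ebm7 (Eb–Gb–Bb–Db) doesn't fit — on degree 1 Eb major would have Eb (I). Ebm7 is the degree-1 chord of Eb minor, so it is the borrowed i7.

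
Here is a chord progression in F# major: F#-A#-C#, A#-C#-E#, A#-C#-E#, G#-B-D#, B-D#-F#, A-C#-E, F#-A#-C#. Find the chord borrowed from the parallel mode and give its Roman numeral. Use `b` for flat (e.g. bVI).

The diatonic triads in F# major are F#, G#m, A#m, B, C#, D#m, E#dim. F#–A#–C# = F#, A#–C#–E# = A#m, G#–B–D# = G#m and B–D#–F# = B all belong to that set. A–C#–E doesn't fit — on degree 3 F# major would have A#m (iii). A is the degree-3 chord of F# minor, so it is the borrowed bIII.

bIII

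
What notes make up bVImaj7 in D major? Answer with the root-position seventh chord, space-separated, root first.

bVImaj7 is built on the lowered scale degree 6. In D major degree 6 is B; lowered it becomes Bb. Building the major-seventh chord from the parallel minor on Bb: Bb–D–F–A.

Bb D F A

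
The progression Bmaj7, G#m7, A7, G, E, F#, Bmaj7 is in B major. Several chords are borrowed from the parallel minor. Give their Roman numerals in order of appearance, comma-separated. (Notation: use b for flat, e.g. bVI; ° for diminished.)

bVII7, bVI

The diatonic triads in B major are B, C#m, D#m, E, F#, G#m, A#dim. Of the given chords, Bmaj7, G#m7, E and F# are diatonic. A7 (A–C#–E–G) is not: scale degree 7 in B major carries A#dim (vii°). In B minor the chord on that degree is A7, so here it functions as bVII7, borrowed from the parallel minor. G (G–B–D) doesn't fit — on degree 6 B major would have G#m (vi). G is the degree-6 chord of B minor, so it is the borrowed bVI.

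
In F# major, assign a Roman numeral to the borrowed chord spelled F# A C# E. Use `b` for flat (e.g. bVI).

i7

F# is scale degree 1 in F# major. Diatonically F# major has F# (I) on that degree; F#–A–C#–E is instead the minor-seventh chord native to F# minor, so it takes the label i7.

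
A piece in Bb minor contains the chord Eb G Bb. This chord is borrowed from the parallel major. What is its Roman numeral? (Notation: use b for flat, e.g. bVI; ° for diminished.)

The root Eb is the diatonic 4th degree of Bb minor; the borrowing shows in the chord quality. The diatonic chord on degree 4 would be Ebm (iv), but Eb–G–Bb is the major chord from Bb major. As a borrowed chord it is labeled IV.

IV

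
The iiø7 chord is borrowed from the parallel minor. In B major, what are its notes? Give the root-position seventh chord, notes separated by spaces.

C# E G B

iiø7 is built on scale degree 2, which is C# in both B major and its parallel. In B minor the chord on C# is C#–E–G–B.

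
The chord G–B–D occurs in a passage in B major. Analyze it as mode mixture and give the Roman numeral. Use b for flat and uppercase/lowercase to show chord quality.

bVI

G is the lowered form of scale degree 6 in B major (the diatonic degree 6 is G#). G–B–D is a major chord — the form found in B minor, not the diatonic vi (G#m). Borrowed into B major it is written bVI.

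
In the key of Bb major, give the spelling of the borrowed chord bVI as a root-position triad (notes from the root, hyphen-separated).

Gb-Bb-Db

Scale degree 6 in Bb major is G. bVI uses the lowered form, Gb, taken from Bb minor. In Bb minor the chord on Gb is Gb–Bb–Db.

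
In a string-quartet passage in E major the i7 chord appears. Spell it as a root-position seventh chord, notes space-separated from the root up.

E G B D

i7 is built on scale degree 1, which is E in both E major and its parallel. Building the minor-seventh chord from the parallel minor on E: E–G–B–D.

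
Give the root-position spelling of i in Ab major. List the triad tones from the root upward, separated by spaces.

Ab Cb Eb

i is built on scale degree 1, which is Ab in both Ab major and its parallel. Building the minor chord from the parallel minor on Ab: Ab–Cb–Eb.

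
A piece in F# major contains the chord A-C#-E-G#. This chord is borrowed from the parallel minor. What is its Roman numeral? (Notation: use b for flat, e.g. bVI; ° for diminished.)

bIIImaj7

The root A is the lowered 3rd scale degree — diatonically F# major has A# there. Diatonically F# major has A#m (iii) on that degree; A–C#–E–G# is instead the major-seventh chord native to F# minor, so it takes the label bIIImaj7.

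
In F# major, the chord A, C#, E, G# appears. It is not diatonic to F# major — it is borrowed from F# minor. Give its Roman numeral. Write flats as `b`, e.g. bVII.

bIIImaj7

The root A is the lowered 3rd scale degree — diatonically F# major has A# there. The diatonic chord on degree 3 would be A#m (iii), but A–C#–E–G# is the major-seventh chord from F# minor. As a borrowed chord it is labeled bIIImaj7.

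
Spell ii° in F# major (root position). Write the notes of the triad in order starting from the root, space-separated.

G# B D

The root, G#, is scale degree 2 — the same note in F# major and F# minor; only the chord quality changes. Stacking thirds in F# minor on G# gives G#–B–D.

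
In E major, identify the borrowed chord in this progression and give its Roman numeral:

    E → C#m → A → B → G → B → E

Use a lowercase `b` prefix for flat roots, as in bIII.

bIII

In E major the diatonic chords are E, F#m, G#m, A, B, C#m, D#dim. E, C#m, A and B all belong to that set. G (G–B–D) is not: scale degree 3 in E major carries G#m (iii). In E minor the chord on that degree is G, so here it functions as bIII, borrowed from the parallel minor.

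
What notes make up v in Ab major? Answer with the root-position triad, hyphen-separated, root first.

The root, Eb, is scale degree 5 — the same note in Ab major and Ab minor; only the chord quality changes. Stacking thirds in Ab minor on Eb gives Eb–Gb–Bb.

Eb-Gb-Bb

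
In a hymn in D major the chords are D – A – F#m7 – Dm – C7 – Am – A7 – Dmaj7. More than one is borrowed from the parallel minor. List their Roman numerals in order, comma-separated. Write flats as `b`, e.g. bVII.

i, bVII7, v

D major has the diatonic set D, Em, F#m, G, A, Bm, C#dim. D, A, F#m7, A7 and Dmaj7 are all diatonic. But Dm (D–F–A) is foreign: the diatonic I on degree 1 is D, whereas Dm comes from D minor. It is labeled i. But C7 (C–E–G–Bb) is foreign: the diatonic vii° on degree 7 is C#dim, whereas C7 comes from D minor. It is labeled bVII7. But Am (A–C–E) is foreign: the diatonic V on degree 5 is A, whereas Am comes from D minor. It is labeled v.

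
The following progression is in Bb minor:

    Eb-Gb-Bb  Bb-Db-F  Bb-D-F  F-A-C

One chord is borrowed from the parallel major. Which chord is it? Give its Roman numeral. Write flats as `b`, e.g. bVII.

I

The diatonic triads in Bb minor (with V from harmonic minor) are Bbm, Cdim, Db, Ebm, F, Gb, Ab. Eb–Gb–Bb = Ebm, Bb–Db–F = Bbm and F–A–C = F are all diatonic. Bb–D–F is not: scale degree 1 in Bb minor carries Bbm (i). In Bb major the chord on that degree is Bb, so here it functions as I, borrowed from the parallel major.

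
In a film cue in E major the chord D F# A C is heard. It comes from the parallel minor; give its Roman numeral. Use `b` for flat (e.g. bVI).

bVII7

The root D is the lowered 7th scale degree — diatonically E major has D# there. The diatonic chord on degree 7 would be D#dim (vii°), but D–F#–A–C is the dominant-seventh chord from E minor. As a borrowed chord it is labeled bVII7.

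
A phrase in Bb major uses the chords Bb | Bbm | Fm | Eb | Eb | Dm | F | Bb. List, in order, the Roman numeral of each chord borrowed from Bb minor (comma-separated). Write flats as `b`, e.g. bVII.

i, v

Bb major has the diatonic set Bb, Cm, Dm, Eb, F, Gm, Adim. Of the given chords, Bb, Eb, Dm and F are diatonic. But Bbm (Bb–Db–F) is foreign: the diatonic I on degree 1 is Bb, whereas Bbm comes from Bb minor. It is labeled i. Fm (F–Ab–C) doesn't fit — on degree 5 Bb major would have F (V). Fm is the degree-5 chord of Bb minor, so it is the borrowed v.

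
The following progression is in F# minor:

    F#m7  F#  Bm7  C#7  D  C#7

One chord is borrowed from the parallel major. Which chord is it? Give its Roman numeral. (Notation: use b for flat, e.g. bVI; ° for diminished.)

F# minor has the diatonic set F#m, G#dim, A, Bm, C#, D, E (with V from harmonic minor). F#m7, Bm7, C#7 and D all belong to that set. F# (F#–A#–C#) is not: scale degree 1 in F# minor carries F#m (i). In F# major the chord on that degree is F#, so here it functions as I, borrowed from the parallel major.

I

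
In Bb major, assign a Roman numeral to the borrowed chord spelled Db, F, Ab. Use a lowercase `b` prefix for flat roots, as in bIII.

bIII

Db is the lowered form of scale degree 3 in Bb major (the diatonic degree 3 is D). Diatonically Bb major has Dm (iii) on that degree; Db–F–Ab is instead the major chord native to Bb minor, so it takes the label bIII.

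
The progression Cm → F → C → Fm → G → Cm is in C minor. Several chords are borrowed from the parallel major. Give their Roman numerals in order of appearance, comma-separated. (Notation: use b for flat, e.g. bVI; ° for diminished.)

IV, I

In C minor (with V from harmonic minor) the diatonic chords are Cm, Ddim, Eb, Fm, G, Ab, Bb. Of the given chords, Cm, Fm and G are diatonic. F (F–A–C) is not: scale degree 4 in C minor carries Fm (iv). In C major the chord on that degree is F, so here it functions as IV, borrowed from the parallel major. But C (C–E–G) is foreign: the diatonic i on degree 1 is Cm, whereas C comes from C major. It is labeled I.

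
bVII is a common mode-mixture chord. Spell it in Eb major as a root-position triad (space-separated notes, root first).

Db F Ab

Scale degree 7 in Eb major is D. bVII uses the lowered form, Db, taken from Eb minor. Building the major chord from the parallel minor on Db: Db–F–Ab.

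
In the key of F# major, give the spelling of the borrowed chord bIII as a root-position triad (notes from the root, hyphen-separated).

The root of bIII is the lowered 3rd degree: A# becomes A. Building the major chord from the parallel minor on A: A–C#–E.

A-C#-E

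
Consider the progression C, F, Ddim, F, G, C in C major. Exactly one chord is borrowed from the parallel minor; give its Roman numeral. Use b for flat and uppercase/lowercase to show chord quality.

ii°

In C major the diatonic chords are C, Dm, Em, F, G, Am, Bdim. C, F and G all belong to that set. But Ddim (D–F–Ab) is foreign: the diatonic ii on degree 2 is Dm, whereas Ddim comes from C minor. It is labeled ii°.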